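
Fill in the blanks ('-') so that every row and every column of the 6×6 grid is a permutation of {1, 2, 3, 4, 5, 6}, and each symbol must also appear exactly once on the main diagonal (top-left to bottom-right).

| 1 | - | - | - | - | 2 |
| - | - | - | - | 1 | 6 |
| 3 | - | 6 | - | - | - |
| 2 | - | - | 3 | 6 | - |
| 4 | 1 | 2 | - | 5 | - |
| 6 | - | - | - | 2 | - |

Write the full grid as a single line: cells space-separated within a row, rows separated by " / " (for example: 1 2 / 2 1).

At row 2, column 1: row 2 has {1,6}; column 1 has {1,2,3,4,6}; that leaves 5.
At row 3, column 5: row 3 has {3,6}; column 5 has {1,2,5,6}; that leaves 4.
At row 5, column 4: row 5 has {1,2,4,5}; column 4 has {3}; that leaves 6.
At row 5, column 6: row 5 has {1,2,4,5,6}; column 6 has {2,6}; that leaves 3.
At row 6, column 6: row 6 has {2,6}; column 6 has {2,3,6}; the diagonal has {1,3,5,6}; that leaves 4.
At row 1, column 5: row 1 has {1,2}; column 5 has {1,2,4,5,6}; that leaves 3.
At row 2, column 2: row 2 has {1,5,6}; column 2 has {1}; the diagonal has {1,3,4,5,6}; that leaves 2.
At row 2, column 4: row 2 has {1,2,5,6}; column 4 has {3,6}; that leaves 4.
At row 3, column 2: row 3 has {3,4,6}; column 2 has {1,2}; that leaves 5.
At row 3, column 6: row 3 has {3,4,5,6}; column 6 has {2,3,4,6}; that leaves 1.
At row 4, column 2: row 4 has {2,3,6}; column 2 has {1,2,5}; that leaves 4.
At row 4, column 6: row 4 has {2,3,4,6}; column 6 has {1,2,3,4,6}; that leaves 5.
At row 6, column 2: row 6 has {2,4,6}; column 2 has {1,2,4,5}; that leaves 3.
At row 1, column 2: row 1 has {1,2,3}; column 2 has {1,2,3,4,5}; that leaves 6.
At row 1, column 4: row 1 has {1,2,3,6}; column 4 has {3,4,6}; that leaves 5.
At row 2, column 3: row 2 has {1,2,4,5,6}; column 3 has {2,6}; that leaves 3.
At row 3, column 4: row 3 has {1,3,4,5,6}; column 4 has {3,4,5,6}; that leaves 2.
At row 4, column 3: row 4 has {2,3,4,5,6}; column 3 has {2,3,6}; that leaves 1.
At row 6, column 3: row 6 has {2,3,4,6}; column 3 has {1,2,3,6}; that leaves 5.
At row 6, column 4: row 6 has {2,3,4,5,6}; column 4 has {2,3,4,5,6}; that leaves 1.
At row 1, column 3: row 1 has {1,2,3,5,6}; column 3 has {1,2,3,5,6}; that leaves 4.

1 6 4 5 3 2 / 5 2 3 4 1 6 / 3 5 6 2 4 1 / 2 4 1 3 6 5 / 4 1 2 6 5 3 / 6 3 5 1 2 4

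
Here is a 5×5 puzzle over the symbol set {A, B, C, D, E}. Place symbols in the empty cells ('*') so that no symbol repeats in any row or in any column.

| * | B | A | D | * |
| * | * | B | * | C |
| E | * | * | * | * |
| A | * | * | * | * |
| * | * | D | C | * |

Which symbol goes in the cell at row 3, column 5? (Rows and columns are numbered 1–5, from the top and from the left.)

B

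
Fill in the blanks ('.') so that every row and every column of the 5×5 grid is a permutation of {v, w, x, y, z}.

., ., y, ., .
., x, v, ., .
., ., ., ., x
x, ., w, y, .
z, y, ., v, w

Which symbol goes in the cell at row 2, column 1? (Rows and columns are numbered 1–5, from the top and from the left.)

w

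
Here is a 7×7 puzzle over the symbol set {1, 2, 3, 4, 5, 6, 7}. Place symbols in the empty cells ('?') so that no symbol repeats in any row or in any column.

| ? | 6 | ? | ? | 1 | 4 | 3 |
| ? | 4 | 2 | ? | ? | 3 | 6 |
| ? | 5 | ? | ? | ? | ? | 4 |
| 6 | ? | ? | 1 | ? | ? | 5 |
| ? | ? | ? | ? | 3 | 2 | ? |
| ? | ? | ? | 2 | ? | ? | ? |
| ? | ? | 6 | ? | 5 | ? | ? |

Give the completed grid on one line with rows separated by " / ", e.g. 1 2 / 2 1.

2 6 5 7 1 4 3 / 1 4 2 5 7 3 6 / 7 5 1 3 2 6 4 / 6 2 3 1 4 7 5 / 5 1 4 6 3 2 7 / 4 3 7 2 6 5 1 / 3 7 6 4 5 1 2

(r2,c5) = 7
(r4,c6) = 7
(r7,c6) = 1
(r2,c4) = 5
(r3,c6) = 6
(r6,c6) = 5
(r1,c4) = 7
(r2,c1) = 1
(r3,c4) = 3
(r3,c5) = 2
(r4,c5) = 4
(r6,c5) = 6
(r7,c4) = 4
(r1,c3) = 5
(r3,c1) = 7
(r3,c3) = 1
(r4,c3) = 3
(r5,c4) = 6
(r1,c1) = 2
(r4,c2) = 2
(r7,c1) = 3
(r7,c2) = 7
(r7,c7) = 2
(r5,c2) = 1
(r5,c7) = 7
(r6,c1) = 4
(r6,c2) = 3
(r6,c3) = 7
(r6,c7) = 1
(r5,c1) = 5
(r5,c3) = 4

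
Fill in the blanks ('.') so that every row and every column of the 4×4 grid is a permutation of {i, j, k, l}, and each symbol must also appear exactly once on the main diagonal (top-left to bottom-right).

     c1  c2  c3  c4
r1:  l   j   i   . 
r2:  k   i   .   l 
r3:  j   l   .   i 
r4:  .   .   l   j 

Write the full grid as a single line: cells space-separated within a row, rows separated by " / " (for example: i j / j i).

l j i k / k i j l / j l k i / i k l j

Cell (r1,c4): row 1 has {i,j,l}; column 4 has {i,j,l} → k.
Cell (r2,c3): row 2 has {i,k,l}; column 3 has {i,l} → j.
Cell (r3,c3): row 3 has {i,j,l}; column 3 has {i,j,l}; the diagonal has {i,j,l} → k.
Cell (r4,c1): row 4 has {j,l}; column 1 has {j,k,l} → i.
Cell (r4,c2): row 4 has {i,j,l}; column 2 has {i,j,l} → k.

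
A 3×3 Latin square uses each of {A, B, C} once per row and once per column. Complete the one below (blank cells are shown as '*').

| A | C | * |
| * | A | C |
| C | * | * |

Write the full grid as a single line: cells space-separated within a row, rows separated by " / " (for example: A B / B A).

row 1 has {A,C}; column 3 has {C} — only B is left for (r1,c3).
row 2 has {A,C}; column 1 has {A,C} — only B is left for (r2,c1).
row 3 has {C}; column 2 has {A,C} — only B is left for (r3,c2).
row 3 has {B,C}; column 3 has {B,C} — only A is left for (r3,c3).

A C B / B A C / C B A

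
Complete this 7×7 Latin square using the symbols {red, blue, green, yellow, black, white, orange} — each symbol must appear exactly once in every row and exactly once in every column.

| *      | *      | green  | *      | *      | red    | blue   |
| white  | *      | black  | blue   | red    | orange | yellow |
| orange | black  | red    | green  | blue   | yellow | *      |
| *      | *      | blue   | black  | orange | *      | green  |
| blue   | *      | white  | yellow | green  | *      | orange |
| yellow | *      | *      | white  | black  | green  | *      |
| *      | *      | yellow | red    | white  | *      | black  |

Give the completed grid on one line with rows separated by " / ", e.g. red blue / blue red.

black white green orange yellow red blue / white green black blue red orange yellow / orange black red green blue yellow white / red yellow blue black orange white green / blue red white yellow green black orange / yellow blue orange white black green red / green orange yellow red white blue black

(r1,c1): row 1 has {red,blue,green}; column 1 has {blue,yellow,white,orange}, so it must be black.
(r1,c4): row 1 has {red,blue,green,black}; column 4 has {red,blue,green,yellow,black,white}, so it must be orange.
(r1,c5): row 1 has {red,blue,green,black,orange}; column 5 has {red,blue,green,black,white,orange}, so it must be yellow.
(r2,c2): row 2 has {red,blue,yellow,black,white,orange}; column 2 has {black}, so it must be green.
(r3,c7): row 3 has {red,blue,green,yellow,black,orange}; column 7 has {blue,green,yellow,black,orange}, so it must be white.
(r4,c1): row 4 has {blue,green,black,orange}; column 1 has {blue,yellow,black,white,orange}, so it must be red.
(r4,c6): row 4 has {red,blue,green,black,orange}; column 6 has {red,green,yellow,orange}, so it must be white.
(r5,c2): row 5 has {blue,green,yellow,white,orange}; column 2 has {green,black}, so it must be red.
(r5,c6): row 5 has {red,blue,green,yellow,white,orange}; column 6 has {red,green,yellow,white,orange}, so it must be black.
(r6,c3): row 6 has {green,yellow,black,white}; column 3 has {red,blue,green,yellow,black,white}, so it must be orange.
(r6,c7): row 6 has {green,yellow,black,white,orange}; column 7 has {blue,green,yellow,black,white,orange}, so it must be red.
(r7,c1): row 7 has {red,yellow,black,white}; column 1 has {red,blue,yellow,black,white,orange}, so it must be green.
(r7,c6): row 7 has {red,green,yellow,black,white}; column 6 has {red,green,yellow,black,white,orange}, so it must be blue.
(r1,c2): row 1 has {red,blue,green,yellow,black,orange}; column 2 has {red,green,black}, so it must be white.
(r4,c2): row 4 has {red,blue,green,black,white,orange}; column 2 has {red,green,black,white}, so it must be yellow.
(r6,c2): row 6 has {red,green,yellow,black,white,orange}; column 2 has {red,green,yellow,black,white}, so it must be blue.
(r7,c2): row 7 has {red,blue,green,yellow,black,white}; column 2 has {red,blue,green,yellow,black,white}, so it must be orange.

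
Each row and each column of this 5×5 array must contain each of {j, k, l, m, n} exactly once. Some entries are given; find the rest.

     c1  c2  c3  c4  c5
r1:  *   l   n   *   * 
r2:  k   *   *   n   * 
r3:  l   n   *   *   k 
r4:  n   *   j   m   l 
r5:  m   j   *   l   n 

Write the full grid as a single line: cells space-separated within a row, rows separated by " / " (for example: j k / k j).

j l n k m / k m l n j / l n m j k / n k j m l / m j k l n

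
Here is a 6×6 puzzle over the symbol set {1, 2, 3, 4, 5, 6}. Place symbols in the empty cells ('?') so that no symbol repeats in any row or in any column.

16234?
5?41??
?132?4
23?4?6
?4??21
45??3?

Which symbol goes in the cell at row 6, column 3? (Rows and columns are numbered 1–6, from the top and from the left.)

1

row 1 has {1,2,3,4,6}; column 6 has {1,4,6} — only 5 is left for (r1,c6).
row 2 has {1,4,5}; column 2 has {1,3,4,5,6} — only 2 is left for (r2,c2).
row 2 has {1,2,4,5}; column 5 has {2,3,4} — only 6 is left for (r2,c5).
row 2 has {1,2,4,5,6}; column 6 has {1,4,5,6} — only 3 is left for (r2,c6).
row 3 has {1,2,3,4}; column 1 has {1,2,4,5} — only 6 is left for (r3,c1).
row 3 has {1,2,3,4,6}; column 5 has {2,3,4,6} — only 5 is left for (r3,c5).
row 4 has {2,3,4,6}; column 5 has {2,3,4,5,6} — only 1 is left for (r4,c5).
row 5 has {1,2,4}; column 1 has {1,2,4,5,6} — only 3 is left for (r5,c1).
row 6 has {3,4,5}; column 4 has {1,2,3,4} — only 6 is left for (r6,c4).
row 6 has {3,4,5,6}; column 6 has {1,3,4,5,6} — only 2 is left for (r6,c6).
row 4 has {1,2,3,4,6}; column 3 has {2,3,4} — only 5 is left for (r4,c3).
row 5 has {1,2,3,4}; column 3 has {2,3,4,5} — only 6 is left for (r5,c3).
row 5 has {1,2,3,4,6}; column 4 has {1,2,3,4,6} — only 5 is left for (r5,c4).
row 6 has {2,3,4,5,6}; column 3 has {2,3,4,5,6} — only 1 is left for (r6,c3).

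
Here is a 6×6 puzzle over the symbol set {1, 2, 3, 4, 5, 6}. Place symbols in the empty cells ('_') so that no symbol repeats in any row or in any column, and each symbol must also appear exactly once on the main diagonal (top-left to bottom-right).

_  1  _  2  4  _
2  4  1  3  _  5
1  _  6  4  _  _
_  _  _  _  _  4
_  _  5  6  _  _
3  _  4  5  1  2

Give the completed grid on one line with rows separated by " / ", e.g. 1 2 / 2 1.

5 1 3 2 4 6 / 2 4 1 3 6 5 / 1 5 6 4 2 3 / 6 3 2 1 5 4 / 4 2 5 6 3 1 / 3 6 4 5 1 2

row 1 has {1,2,4}; column 1 has {1,2,3}; the diagonal has {2,4,6} — only 5 is left for (r1,c1).
row 1 has {1,2,4,5}; column 3 has {1,4,5,6} — only 3 is left for (r1,c3).
row 1 has {1,2,3,4,5}; column 6 has {2,4,5} — only 6 is left for (r1,c6).
row 2 has {1,2,3,4,5}; column 5 has {1,4} — only 6 is left for (r2,c5).
row 3 has {1,4,6}; column 6 has {2,4,5,6} — only 3 is left for (r3,c6).
row 4 has {4}; column 1 has {1,2,3,5} — only 6 is left for (r4,c1).
row 4 has {4,6}; column 3 has {1,3,4,5,6} — only 2 is left for (r4,c3).
row 4 has {2,4,6}; column 4 has {2,3,4,5,6}; the diagonal has {2,4,5,6} — only 1 is left for (r4,c4).
row 5 has {5,6}; column 1 has {1,2,3,5,6} — only 4 is left for (r5,c1).
row 5 has {4,5,6}; column 5 has {1,4,6}; the diagonal has {1,2,4,5,6} — only 3 is left for (r5,c5).
row 5 has {3,4,5,6}; column 6 has {2,3,4,5,6} — only 1 is left for (r5,c6).
row 6 has {1,2,3,4,5}; column 2 has {1,4} — only 6 is left for (r6,c2).
row 4 has {1,2,4,6}; column 5 has {1,3,4,6} — only 5 is left for (r4,c5).
row 5 has {1,3,4,5,6}; column 2 has {1,4,6} — only 2 is left for (r5,c2).
row 3 has {1,3,4,6}; column 2 has {1,2,4,6} — only 5 is left for (r3,c2).
row 3 has {1,3,4,5,6}; column 5 has {1,3,4,5,6} — only 2 is left for (r3,c5).
row 4 has {1,2,4,5,6}; column 2 has {1,2,4,5,6} — only 3 is left for (r4,c2).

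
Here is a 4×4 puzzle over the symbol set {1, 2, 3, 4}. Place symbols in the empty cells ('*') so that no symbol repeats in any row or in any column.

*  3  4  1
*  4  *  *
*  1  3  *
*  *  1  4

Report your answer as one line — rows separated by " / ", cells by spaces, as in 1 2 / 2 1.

2 3 4 1 / 1 4 2 3 / 4 1 3 2 / 3 2 1 4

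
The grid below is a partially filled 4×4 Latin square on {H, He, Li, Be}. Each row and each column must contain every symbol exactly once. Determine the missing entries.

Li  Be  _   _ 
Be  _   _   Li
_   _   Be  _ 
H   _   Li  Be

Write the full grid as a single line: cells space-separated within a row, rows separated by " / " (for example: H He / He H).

(r3,c1) = He
(r3,c4) = H
(r4,c2) = He
(r1,c4) = He
(r2,c2) = H
(r2,c3) = He
(r3,c2) = Li
(r1,c3) = H

Li Be H He / Be H He Li / He Li Be H / H He Li Be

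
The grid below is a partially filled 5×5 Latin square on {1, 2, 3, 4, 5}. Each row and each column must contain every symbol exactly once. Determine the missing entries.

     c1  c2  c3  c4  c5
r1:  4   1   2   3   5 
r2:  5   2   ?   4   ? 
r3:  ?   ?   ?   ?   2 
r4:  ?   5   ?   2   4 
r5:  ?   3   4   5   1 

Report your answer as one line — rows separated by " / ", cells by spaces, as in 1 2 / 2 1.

4 1 2 3 5 / 5 2 1 4 3 / 3 4 5 1 2 / 1 5 3 2 4 / 2 3 4 5 1

At row 2, column 5: row 2 has {2,4,5}; column 5 has {1,2,4,5}; that leaves 3.
At row 3, column 2: row 3 has {2}; column 2 has {1,2,3,5}; that leaves 4.
At row 3, column 4: row 3 has {2,4}; column 4 has {2,3,4,5}; that leaves 1.
At row 5, column 1: row 5 has {1,3,4,5}; column 1 has {4,5}; that leaves 2.
At row 2, column 3: row 2 has {2,3,4,5}; column 3 has {2,4}; that leaves 1.
At row 3, column 1: row 3 has {1,2,4}; column 1 has {2,4,5}; that leaves 3.
At row 3, column 3: row 3 has {1,2,3,4}; column 3 has {1,2,4}; that leaves 5.
At row 4, column 1: row 4 has {2,4,5}; column 1 has {2,3,4,5}; that leaves 1.
At row 4, column 3: row 4 has {1,2,4,5}; column 3 has {1,2,4,5}; that leaves 3.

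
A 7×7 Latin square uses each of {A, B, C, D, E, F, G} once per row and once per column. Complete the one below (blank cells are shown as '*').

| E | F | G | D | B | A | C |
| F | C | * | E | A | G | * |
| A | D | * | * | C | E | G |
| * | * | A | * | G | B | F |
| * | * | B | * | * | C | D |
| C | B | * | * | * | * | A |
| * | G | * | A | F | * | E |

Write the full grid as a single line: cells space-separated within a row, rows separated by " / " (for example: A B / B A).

(r2,c3): row 2 has {A,C,E,F,G}; column 3 has {A,B,G}, so it must be D.
(r2,c7): row 2 has {A,C,D,E,F,G}; column 7 has {A,C,D,E,F,G}, so it must be B.
(r3,c3): row 3 has {A,C,D,E,G}; column 3 has {A,B,D,G}, so it must be F.
(r3,c4): row 3 has {A,C,D,E,F,G}; column 4 has {A,D,E}, so it must be B.
(r4,c1): row 4 has {A,B,F,G}; column 1 has {A,C,E,F}, so it must be D.
(r4,c2): row 4 has {A,B,D,F,G}; column 2 has {B,C,D,F,G}, so it must be E.
(r4,c4): row 4 has {A,B,D,E,F,G}; column 4 has {A,B,D,E}, so it must be C.
(r5,c1): row 5 has {B,C,D}; column 1 has {A,C,D,E,F}, so it must be G.
(r5,c2): row 5 has {B,C,D,G}; column 2 has {B,C,D,E,F,G}, so it must be A.
(r5,c4): row 5 has {A,B,C,D,G}; column 4 has {A,B,C,D,E}, so it must be F.
(r5,c5): row 5 has {A,B,C,D,F,G}; column 5 has {A,B,C,F,G}, so it must be E.
(r6,c3): row 6 has {A,B,C}; column 3 has {A,B,D,F,G}, so it must be E.
(r6,c4): row 6 has {A,B,C,E}; column 4 has {A,B,C,D,E,F}, so it must be G.
(r6,c5): row 6 has {A,B,C,E,G}; column 5 has {A,B,C,E,F,G}, so it must be D.
(r6,c6): row 6 has {A,B,C,D,E,G}; column 6 has {A,B,C,E,G}, so it must be F.
(r7,c1): row 7 has {A,E,F,G}; column 1 has {A,C,D,E,F,G}, so it must be B.
(r7,c3): row 7 has {A,B,E,F,G}; column 3 has {A,B,D,E,F,G}, so it must be C.
(r7,c6): row 7 has {A,B,C,E,F,G}; column 6 has {A,B,C,E,F,G}, so it must be D.

E F G D B A C / F C D E A G B / A D F B C E G / D E A C G B F / G A B F E C D / C B E G D F A / B G C A F D E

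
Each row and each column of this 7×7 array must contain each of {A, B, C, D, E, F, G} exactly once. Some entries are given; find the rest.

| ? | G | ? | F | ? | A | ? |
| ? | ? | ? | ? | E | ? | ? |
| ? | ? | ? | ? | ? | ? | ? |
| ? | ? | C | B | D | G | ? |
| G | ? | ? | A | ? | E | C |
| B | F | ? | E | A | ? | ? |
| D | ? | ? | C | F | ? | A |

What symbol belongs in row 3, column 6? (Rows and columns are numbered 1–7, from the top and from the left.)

F

Cell (r5,c5): row 5 has {A,C,E,G}; column 5 has {A,D,E,F} → B.
Cell (r7,c6): row 7 has {A,C,D,F}; column 6 has {A,E,G} → B.
Cell (r1,c5): row 1 has {A,F,G}; column 5 has {A,B,D,E,F} → C.
Cell (r3,c5): row 3 is empty so far; column 5 has {A,B,C,D,E,F} → G.
Cell (r5,c2): row 5 has {A,B,C,E,G}; column 2 has {F,G} → D.
Cell (r5,c3): row 5 has {A,B,C,D,E,G}; column 3 has {C} → F.
Cell (r7,c2): row 7 has {A,B,C,D,F}; column 2 has {D,F,G} → E.
Cell (r7,c3): row 7 has {A,B,C,D,E,F}; column 3 has {C,F} → G.
Cell (r1,c1): row 1 has {A,C,F,G}; column 1 has {B,D,G} → E.
Cell (r3,c4): row 3 has {G}; column 4 has {A,B,C,E,F} → D.
Cell (r4,c2): row 4 has {B,C,D,G}; column 2 has {D,E,F,G} → A.
Cell (r6,c3): row 6 has {A,B,E,F}; column 3 has {C,F,G} → D.
Cell (r6,c6): row 6 has {A,B,D,E,F}; column 6 has {A,B,E,G} → C.
Cell (r6,c7): row 6 has {A,B,C,D,E,F}; column 7 has {A,C} → G.
Cell (r1,c3): row 1 has {A,C,E,F,G}; column 3 has {C,D,F,G} → B.
Cell (r1,c7): row 1 has {A,B,C,E,F,G}; column 7 has {A,C,G} → D.
Cell (r2,c3): row 2 has {E}; column 3 has {B,C,D,F,G} → A.
Cell (r2,c4): row 2 has {A,E}; column 4 has {A,B,C,D,E,F} → G.
Cell (r3,c3): row 3 has {D,G}; column 3 has {A,B,C,D,F,G} → E.
Cell (r3,c6): row 3 has {D,E,G}; column 6 has {A,B,C,E,G} → F.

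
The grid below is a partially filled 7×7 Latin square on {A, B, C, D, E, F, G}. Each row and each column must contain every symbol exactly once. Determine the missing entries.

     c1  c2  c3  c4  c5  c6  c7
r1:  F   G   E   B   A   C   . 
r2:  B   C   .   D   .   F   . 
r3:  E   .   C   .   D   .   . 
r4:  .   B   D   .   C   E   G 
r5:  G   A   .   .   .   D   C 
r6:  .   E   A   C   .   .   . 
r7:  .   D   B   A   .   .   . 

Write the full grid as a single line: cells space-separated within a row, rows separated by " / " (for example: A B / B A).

(r1,c7) = D
(r2,c3) = G
(r2,c5) = E
(r2,c7) = A
(r3,c2) = F
(r3,c4) = G
(r3,c7) = B
(r4,c1) = A
(r4,c4) = F
(r5,c3) = F
(r5,c4) = E
(r5,c5) = B
(r6,c1) = D
(r6,c7) = F
(r7,c1) = C
(r7,c6) = G
(r7,c7) = E
(r3,c6) = A
(r6,c5) = G
(r6,c6) = B
(r7,c5) = F

F G E B A C D / B C G D E F A / E F C G D A B / A B D F C E G / G A F E B D C / D E A C G B F / C D B A F G E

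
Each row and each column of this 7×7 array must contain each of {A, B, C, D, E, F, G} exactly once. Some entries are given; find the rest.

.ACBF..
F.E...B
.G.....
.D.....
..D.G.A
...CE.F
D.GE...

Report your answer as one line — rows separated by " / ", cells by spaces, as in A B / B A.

E A C B F G D / F C E G D A B / A G B D C F E / C D F A B E G / B E D F G C A / G B A C E D F / D F G E A B C

(r2,c2) = C
(r5,c4) = F
(r6,c2) = B
(r6,c3) = A
(r7,c2) = F
(r7,c7) = C
(r5,c2) = E
(r6,c1) = G
(r6,c6) = D
(r1,c1) = E
(r1,c6) = G
(r1,c7) = D
(r2,c6) = A
(r3,c7) = E
(r4,c7) = G
(r7,c6) = B
(r2,c5) = D
(r4,c4) = A
(r5,c6) = C
(r7,c5) = A
(r2,c4) = G
(r3,c4) = D
(r3,c6) = F
(r4,c6) = E
(r5,c1) = B
(r3,c3) = B
(r3,c5) = C
(r4,c1) = C
(r4,c3) = F
(r4,c5) = B
(r3,c1) = A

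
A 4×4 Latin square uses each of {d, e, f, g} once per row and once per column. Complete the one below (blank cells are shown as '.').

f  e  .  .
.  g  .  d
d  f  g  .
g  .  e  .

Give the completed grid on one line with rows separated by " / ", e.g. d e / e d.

f e d g / e g f d / d f g e / g d e f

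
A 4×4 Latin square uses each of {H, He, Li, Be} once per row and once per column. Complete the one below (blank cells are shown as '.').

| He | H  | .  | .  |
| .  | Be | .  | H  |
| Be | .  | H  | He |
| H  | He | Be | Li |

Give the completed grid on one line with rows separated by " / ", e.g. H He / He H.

He H Li Be / Li Be He H / Be Li H He / H He Be Li

(r1,c3) = Li
(r1,c4) = Be
(r2,c1) = Li
(r2,c3) = He
(r3,c2) = Li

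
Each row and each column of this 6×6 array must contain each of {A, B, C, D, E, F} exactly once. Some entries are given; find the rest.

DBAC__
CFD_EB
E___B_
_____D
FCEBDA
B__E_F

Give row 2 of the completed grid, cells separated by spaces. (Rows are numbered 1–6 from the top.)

At row 1, column 5: row 1 has {A,B,C,D}; column 5 has {B,D,E}; that leaves F.
At row 1, column 6: row 1 has {A,B,C,D,F}; column 6 has {A,B,D,F}; that leaves E.
At row 2, column 4: row 2 has {B,C,D,E,F}; column 4 has {B,C,E}; that leaves A.

C F D A E B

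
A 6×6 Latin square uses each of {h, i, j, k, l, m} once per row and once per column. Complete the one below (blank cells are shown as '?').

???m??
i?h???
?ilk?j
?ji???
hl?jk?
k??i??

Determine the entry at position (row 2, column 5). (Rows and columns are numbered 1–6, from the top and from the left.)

j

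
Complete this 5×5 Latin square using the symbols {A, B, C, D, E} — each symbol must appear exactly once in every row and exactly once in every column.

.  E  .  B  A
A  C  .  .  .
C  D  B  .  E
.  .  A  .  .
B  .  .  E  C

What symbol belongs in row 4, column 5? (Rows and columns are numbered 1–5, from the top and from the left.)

D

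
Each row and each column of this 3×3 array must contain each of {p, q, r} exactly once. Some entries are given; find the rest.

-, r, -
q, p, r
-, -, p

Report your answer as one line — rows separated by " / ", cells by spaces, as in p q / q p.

p r q / q p r / r q p

Cell (r1,c1): row 1 has {r}; column 1 has {q} → p.
Cell (r1,c3): row 1 has {p,r}; column 3 has {p,r} → q.
Cell (r3,c1): row 3 has {p}; column 1 has {p,q} → r.
Cell (r3,c2): row 3 has {p,r}; column 2 has {p,r} → q.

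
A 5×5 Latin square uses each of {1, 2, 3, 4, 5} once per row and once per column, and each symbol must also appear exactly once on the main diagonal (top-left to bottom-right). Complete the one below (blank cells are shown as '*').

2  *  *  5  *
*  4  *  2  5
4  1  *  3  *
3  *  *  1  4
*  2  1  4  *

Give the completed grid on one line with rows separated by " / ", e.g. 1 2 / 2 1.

row 1 has {2,5}; column 2 has {1,2,4} — only 3 is left for (r1,c2).
row 1 has {2,3,5}; column 3 has {1} — only 4 is left for (r1,c3).
row 1 has {2,3,4,5}; column 5 has {4,5} — only 1 is left for (r1,c5).
row 2 has {2,4,5}; column 1 has {2,3,4} — only 1 is left for (r2,c1).
row 2 has {1,2,4,5}; column 3 has {1,4} — only 3 is left for (r2,c3).
row 3 has {1,3,4}; column 3 has {1,3,4}; the diagonal has {1,2,4} — only 5 is left for (r3,c3).
row 3 has {1,3,4,5}; column 5 has {1,4,5} — only 2 is left for (r3,c5).
row 4 has {1,3,4}; column 2 has {1,2,3,4} — only 5 is left for (r4,c2).
row 4 has {1,3,4,5}; column 3 has {1,3,4,5} — only 2 is left for (r4,c3).
row 5 has {1,2,4}; column 1 has {1,2,3,4} — only 5 is left for (r5,c1).
row 5 has {1,2,4,5}; column 5 has {1,2,4,5}; the diagonal has {1,2,4,5} — only 3 is left for (r5,c5).

2 3 4 5 1 / 1 4 3 2 5 / 4 1 5 3 2 / 3 5 2 1 4 / 5 2 1 4 3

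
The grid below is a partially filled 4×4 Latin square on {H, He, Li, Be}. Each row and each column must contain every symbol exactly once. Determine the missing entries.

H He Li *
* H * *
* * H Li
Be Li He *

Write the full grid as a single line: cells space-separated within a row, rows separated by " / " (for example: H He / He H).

H He Li Be / Li H Be He / He Be H Li / Be Li He H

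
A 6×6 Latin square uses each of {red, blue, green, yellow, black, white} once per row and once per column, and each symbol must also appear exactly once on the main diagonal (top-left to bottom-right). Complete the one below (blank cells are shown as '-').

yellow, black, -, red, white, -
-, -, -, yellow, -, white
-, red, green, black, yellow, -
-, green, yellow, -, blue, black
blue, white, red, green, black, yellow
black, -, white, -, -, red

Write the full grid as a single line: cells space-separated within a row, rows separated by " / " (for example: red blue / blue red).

yellow black blue red white green / green blue black yellow red white / white red green black yellow blue / red green yellow white blue black / blue white red green black yellow / black yellow white blue green red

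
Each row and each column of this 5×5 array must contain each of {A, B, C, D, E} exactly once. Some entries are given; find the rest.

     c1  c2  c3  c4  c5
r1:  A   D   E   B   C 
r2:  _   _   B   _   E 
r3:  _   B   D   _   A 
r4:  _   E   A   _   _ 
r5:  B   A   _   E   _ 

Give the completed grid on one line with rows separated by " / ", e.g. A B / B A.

A D E B C / D C B A E / E B D C A / C E A D B / B A C E D

Cell (r2,c2): row 2 has {B,E}; column 2 has {A,B,D,E} → C.
Cell (r3,c4): row 3 has {A,B,D}; column 4 has {B,E} → C.
Cell (r4,c4): row 4 has {A,E}; column 4 has {B,C,E} → D.
Cell (r4,c5): row 4 has {A,D,E}; column 5 has {A,C,E} → B.
Cell (r5,c3): row 5 has {A,B,E}; column 3 has {A,B,D,E} → C.
Cell (r5,c5): row 5 has {A,B,C,E}; column 5 has {A,B,C,E} → D.
Cell (r2,c1): row 2 has {B,C,E}; column 1 has {A,B} → D.
Cell (r2,c4): row 2 has {B,C,D,E}; column 4 has {B,C,D,E} → A.
Cell (r3,c1): row 3 has {A,B,C,D}; column 1 has {A,B,D} → E.
Cell (r4,c1): row 4 has {A,B,D,E}; column 1 has {A,B,D,E} → C.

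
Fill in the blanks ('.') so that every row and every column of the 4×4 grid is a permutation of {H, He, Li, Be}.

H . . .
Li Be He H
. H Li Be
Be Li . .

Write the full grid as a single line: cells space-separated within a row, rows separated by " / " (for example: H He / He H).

(r1,c2) = He
(r1,c3) = Be
(r1,c4) = Li
(r3,c1) = He
(r4,c3) = H
(r4,c4) = He

H He Be Li / Li Be He H / He H Li Be / Be Li H He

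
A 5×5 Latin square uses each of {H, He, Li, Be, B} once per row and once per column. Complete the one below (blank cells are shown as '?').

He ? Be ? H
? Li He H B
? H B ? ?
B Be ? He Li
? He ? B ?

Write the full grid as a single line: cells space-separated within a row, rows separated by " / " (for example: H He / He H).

(r1,c2) = B
(r1,c4) = Li
(r2,c1) = Be
(r3,c1) = Li
(r3,c4) = Be
(r3,c5) = He
(r4,c3) = H
(r5,c1) = H
(r5,c3) = Li
(r5,c5) = Be

He B Be Li H / Be Li He H B / Li H B Be He / B Be H He Li / H He Li B Be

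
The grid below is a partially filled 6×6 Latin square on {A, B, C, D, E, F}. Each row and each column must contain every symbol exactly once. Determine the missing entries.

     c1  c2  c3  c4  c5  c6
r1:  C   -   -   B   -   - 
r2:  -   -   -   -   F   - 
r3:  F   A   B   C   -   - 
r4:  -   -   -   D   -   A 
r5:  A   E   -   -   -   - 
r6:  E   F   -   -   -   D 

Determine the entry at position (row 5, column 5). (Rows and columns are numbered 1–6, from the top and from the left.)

C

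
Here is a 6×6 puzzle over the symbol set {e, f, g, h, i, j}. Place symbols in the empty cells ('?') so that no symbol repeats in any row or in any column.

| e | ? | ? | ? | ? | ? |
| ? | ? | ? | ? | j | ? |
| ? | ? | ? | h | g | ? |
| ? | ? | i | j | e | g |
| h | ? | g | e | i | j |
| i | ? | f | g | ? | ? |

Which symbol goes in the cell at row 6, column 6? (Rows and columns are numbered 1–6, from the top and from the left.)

(r4,c1) = f
(r4,c2) = h
(r5,c2) = f
(r6,c5) = h
(r6,c6) = e

e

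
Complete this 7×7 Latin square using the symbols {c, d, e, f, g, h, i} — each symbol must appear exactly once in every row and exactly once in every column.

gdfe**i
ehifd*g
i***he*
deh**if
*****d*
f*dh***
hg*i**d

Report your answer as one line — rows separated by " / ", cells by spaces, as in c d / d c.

Cell (r1,c5): row 1 has {d,e,f,g,i}; column 5 has {d,h} → c.
Cell (r1,c6): row 1 has {c,d,e,f,g,i}; column 6 has {d,e,i} → h.
Cell (r2,c6): row 2 has {d,e,f,g,h,i}; column 6 has {d,e,h,i} → c.
Cell (r3,c7): row 3 has {e,h,i}; column 7 has {d,f,g,i} → c.
Cell (r4,c5): row 4 has {d,e,f,h,i}; column 5 has {c,d,h} → g.
Cell (r5,c1): row 5 has {d}; column 1 has {d,e,f,g,h,i} → c.
Cell (r5,c4): row 5 has {c,d}; column 4 has {e,f,h,i} → g.
Cell (r6,c6): row 6 has {d,f,h}; column 6 has {c,d,e,h,i} → g.
Cell (r6,c7): row 6 has {d,f,g,h}; column 7 has {c,d,f,g,i} → e.
Cell (r7,c6): row 7 has {d,g,h,i}; column 6 has {c,d,e,g,h,i} → f.
Cell (r3,c2): row 3 has {c,e,h,i}; column 2 has {d,e,g,h} → f.
Cell (r3,c3): row 3 has {c,e,f,h,i}; column 3 has {d,f,h,i} → g.
Cell (r3,c4): row 3 has {c,e,f,g,h,i}; column 4 has {e,f,g,h,i} → d.
Cell (r4,c4): row 4 has {d,e,f,g,h,i}; column 4 has {d,e,f,g,h,i} → c.
Cell (r5,c2): row 5 has {c,d,g}; column 2 has {d,e,f,g,h} → i.
Cell (r5,c3): row 5 has {c,d,g,i}; column 3 has {d,f,g,h,i} → e.
Cell (r5,c5): row 5 has {c,d,e,g,i}; column 5 has {c,d,g,h} → f.
Cell (r5,c7): row 5 has {c,d,e,f,g,i}; column 7 has {c,d,e,f,g,i} → h.
Cell (r6,c2): row 6 has {d,e,f,g,h}; column 2 has {d,e,f,g,h,i} → c.
Cell (r6,c5): row 6 has {c,d,e,f,g,h}; column 5 has {c,d,f,g,h} → i.
Cell (r7,c3): row 7 has {d,f,g,h,i}; column 3 has {d,e,f,g,h,i} → c.
Cell (r7,c5): row 7 has {c,d,f,g,h,i}; column 5 has {c,d,f,g,h,i} → e.

g d f e c h i / e h i f d c g / i f g d h e c / d e h c g i f / c i e g f d h / f c d h i g e / h g c i e f d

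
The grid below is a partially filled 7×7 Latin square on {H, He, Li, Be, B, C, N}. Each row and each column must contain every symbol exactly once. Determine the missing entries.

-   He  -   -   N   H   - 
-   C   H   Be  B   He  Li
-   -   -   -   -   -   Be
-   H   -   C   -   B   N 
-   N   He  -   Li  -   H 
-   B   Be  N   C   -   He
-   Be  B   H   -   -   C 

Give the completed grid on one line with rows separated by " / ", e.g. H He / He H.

Be He C Li N H B / N C H Be B He Li / B Li N He H C Be / He H Li C Be B N / C N He B Li Be H / H B Be N C Li He / Li Be B H He N C

(r1,c7) = B
(r2,c1) = N
(r3,c2) = Li
(r4,c3) = Li
(r5,c4) = B
(r6,c6) = Li
(r7,c5) = He
(r7,c6) = N
(r1,c3) = C
(r1,c4) = Li
(r3,c3) = N
(r3,c4) = He
(r3,c5) = H
(r3,c6) = C
(r4,c5) = Be
(r5,c6) = Be
(r6,c1) = H
(r7,c1) = Li
(r1,c1) = Be
(r3,c1) = B
(r4,c1) = He
(r5,c1) = C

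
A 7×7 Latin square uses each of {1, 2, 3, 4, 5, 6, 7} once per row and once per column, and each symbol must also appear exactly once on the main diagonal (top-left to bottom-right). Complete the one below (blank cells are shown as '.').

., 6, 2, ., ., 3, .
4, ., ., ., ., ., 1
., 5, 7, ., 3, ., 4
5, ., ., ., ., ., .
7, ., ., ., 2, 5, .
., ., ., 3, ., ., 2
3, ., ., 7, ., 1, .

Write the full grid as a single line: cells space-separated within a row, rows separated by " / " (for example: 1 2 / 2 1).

Cell (r1,c1): row 1 has {2,3,6}; column 1 has {3,4,5,7}; the diagonal has {2,7} → 1.
Cell (r2,c2): row 2 has {1,4}; column 2 has {5,6}; the diagonal has {1,2,7} → 3.
Cell (r6,c1): row 6 has {2,3}; column 1 has {1,3,4,5,7} → 6.
Cell (r6,c6): row 6 has {2,3,6}; column 6 has {1,3,5}; the diagonal has {1,2,3,7} → 4.
Cell (r3,c1): row 3 has {3,4,5,7}; column 1 has {1,3,4,5,6,7} → 2.
Cell (r3,c6): row 3 has {2,3,4,5,7}; column 6 has {1,3,4,5} → 6.
Cell (r4,c4): row 4 has {5}; column 4 has {3,7}; the diagonal has {1,2,3,4,7} → 6.
Cell (r7,c7): row 7 has {1,3,7}; column 7 has {1,2,4}; the diagonal has {1,2,3,4,6,7} → 5.
Cell (r1,c7): row 1 has {1,2,3,6}; column 7 has {1,2,4,5} → 7.
Cell (r3,c4): row 3 has {2,3,4,5,6,7}; column 4 has {3,6,7} → 1.
Cell (r4,c7): row 4 has {5,6}; column 7 has {1,2,4,5,7} → 3.
Cell (r5,c4): row 5 has {2,5,7}; column 4 has {1,3,6,7} → 4.
Cell (r5,c7): row 5 has {2,4,5,7}; column 7 has {1,2,3,4,5,7} → 6.
Cell (r1,c4): row 1 has {1,2,3,6,7}; column 4 has {1,3,4,6,7} → 5.
Cell (r1,c5): row 1 has {1,2,3,5,6,7}; column 5 has {2,3} → 4.
Cell (r2,c4): row 2 has {1,3,4}; column 4 has {1,3,4,5,6,7} → 2.
Cell (r2,c6): row 2 has {1,2,3,4}; column 6 has {1,3,4,5,6} → 7.
Cell (r4,c6): row 4 has {3,5,6}; column 6 has {1,3,4,5,6,7} → 2.
Cell (r5,c2): row 5 has {2,4,5,6,7}; column 2 has {3,5,6} → 1.
Cell (r5,c3): row 5 has {1,2,4,5,6,7}; column 3 has {2,7} → 3.
Cell (r6,c2): row 6 has {2,3,4,6}; column 2 has {1,3,5,6} → 7.
Cell (r7,c5): row 7 has {1,3,5,7}; column 5 has {2,3,4} → 6.
Cell (r2,c5): row 2 has {1,2,3,4,7}; column 5 has {2,3,4,6} → 5.
Cell (r4,c2): row 4 has {2,3,5,6}; column 2 has {1,3,5,6,7} → 4.
Cell (r4,c3): row 4 has {2,3,4,5,6}; column 3 has {2,3,7} → 1.
Cell (r4,c5): row 4 has {1,2,3,4,5,6}; column 5 has {2,3,4,5,6} → 7.
Cell (r6,c3): row 6 has {2,3,4,6,7}; column 3 has {1,2,3,7} → 5.
Cell (r6,c5): row 6 has {2,3,4,5,6,7}; column 5 has {2,3,4,5,6,7} → 1.
Cell (r7,c2): row 7 has {1,3,5,6,7}; column 2 has {1,3,4,5,6,7} → 2.
Cell (r7,c3): row 7 has {1,2,3,5,6,7}; column 3 has {1,2,3,5,7} → 4.
Cell (r2,c3): row 2 has {1,2,3,4,5,7}; column 3 has {1,2,3,4,5,7} → 6.

1 6 2 5 4 3 7 / 4 3 6 2 5 7 1 / 2 5 7 1 3 6 4 / 5 4 1 6 7 2 3 / 7 1 3 4 2 5 6 / 6 7 5 3 1 4 2 / 3 2 4 7 6 1 5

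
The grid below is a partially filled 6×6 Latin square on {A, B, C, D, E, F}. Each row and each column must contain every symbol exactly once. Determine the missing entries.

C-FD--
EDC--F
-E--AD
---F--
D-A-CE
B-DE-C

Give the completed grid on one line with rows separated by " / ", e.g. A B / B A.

C B F D E A / E D C A B F / F E B C A D / A C E F D B / D F A B C E / B A D E F C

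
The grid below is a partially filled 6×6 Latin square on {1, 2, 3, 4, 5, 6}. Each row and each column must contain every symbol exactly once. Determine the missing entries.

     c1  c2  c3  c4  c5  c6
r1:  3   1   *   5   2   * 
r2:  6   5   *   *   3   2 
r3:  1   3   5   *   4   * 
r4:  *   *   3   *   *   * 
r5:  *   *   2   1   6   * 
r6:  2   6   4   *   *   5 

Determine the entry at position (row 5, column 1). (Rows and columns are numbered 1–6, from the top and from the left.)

5

At row 1, column 3: row 1 has {1,2,3,5}; column 3 has {2,3,4,5}; that leaves 6.
At row 1, column 6: row 1 has {1,2,3,5,6}; column 6 has {2,5}; that leaves 4.
At row 2, column 3: row 2 has {2,3,5,6}; column 3 has {2,3,4,5,6}; that leaves 1.
At row 2, column 4: row 2 has {1,2,3,5,6}; column 4 has {1,5}; that leaves 4.
At row 3, column 6: row 3 has {1,3,4,5}; column 6 has {2,4,5}; that leaves 6.
At row 4, column 6: row 4 has {3}; column 6 has {2,4,5,6}; that leaves 1.
At row 5, column 2: row 5 has {1,2,6}; column 2 has {1,3,5,6}; that leaves 4.
At row 5, column 6: row 5 has {1,2,4,6}; column 6 has {1,2,4,5,6}; that leaves 3.
At row 6, column 4: row 6 has {2,4,5,6}; column 4 has {1,4,5}; that leaves 3.
At row 6, column 5: row 6 has {2,3,4,5,6}; column 5 has {2,3,4,6}; that leaves 1.
At row 3, column 4: row 3 has {1,3,4,5,6}; column 4 has {1,3,4,5}; that leaves 2.
At row 4, column 2: row 4 has {1,3}; column 2 has {1,3,4,5,6}; that leaves 2.
At row 4, column 4: row 4 has {1,2,3}; column 4 has {1,2,3,4,5}; that leaves 6.
At row 4, column 5: row 4 has {1,2,3,6}; column 5 has {1,2,3,4,6}; that leaves 5.
At row 5, column 1: row 5 has {1,2,3,4,6}; column 1 has {1,2,3,6}; that leaves 5.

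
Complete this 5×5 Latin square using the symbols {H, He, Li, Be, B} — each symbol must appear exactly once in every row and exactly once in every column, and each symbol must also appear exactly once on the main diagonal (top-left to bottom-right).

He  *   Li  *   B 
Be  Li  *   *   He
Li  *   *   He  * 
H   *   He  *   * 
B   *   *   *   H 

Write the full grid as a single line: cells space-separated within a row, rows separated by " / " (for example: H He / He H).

He Be Li H B / Be Li H B He / Li H B He Be / H B He Be Li / B He Be Li H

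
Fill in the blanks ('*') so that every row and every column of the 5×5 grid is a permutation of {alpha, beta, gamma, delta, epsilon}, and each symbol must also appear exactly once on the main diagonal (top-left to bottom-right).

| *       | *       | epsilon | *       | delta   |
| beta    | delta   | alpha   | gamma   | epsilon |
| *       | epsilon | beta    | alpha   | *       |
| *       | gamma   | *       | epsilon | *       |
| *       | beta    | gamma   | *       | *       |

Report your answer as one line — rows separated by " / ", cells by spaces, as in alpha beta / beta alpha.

(r1,c2) = alpha
(r1,c4) = beta
(r3,c5) = gamma
(r4,c3) = delta
(r5,c4) = delta
(r5,c5) = alpha
(r1,c1) = gamma
(r3,c1) = delta
(r4,c1) = alpha
(r4,c5) = beta
(r5,c1) = epsilon

gamma alpha epsilon beta delta / beta delta alpha gamma epsilon / delta epsilon beta alpha gamma / alpha gamma delta epsilon beta / epsilon beta gamma delta alpha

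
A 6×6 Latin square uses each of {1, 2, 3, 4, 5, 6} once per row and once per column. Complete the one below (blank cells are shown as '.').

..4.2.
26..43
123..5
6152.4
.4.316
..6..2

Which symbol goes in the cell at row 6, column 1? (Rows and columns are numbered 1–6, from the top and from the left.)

4

At row 1, column 6: row 1 has {2,4}; column 6 has {2,3,4,5,6}; that leaves 1.
At row 2, column 3: row 2 has {2,3,4,6}; column 3 has {3,4,5,6}; that leaves 1.
At row 2, column 4: row 2 has {1,2,3,4,6}; column 4 has {2,3}; that leaves 5.
At row 3, column 5: row 3 has {1,2,3,5}; column 5 has {1,2,4}; that leaves 6.
At row 4, column 5: row 4 has {1,2,4,5,6}; column 5 has {1,2,4,6}; that leaves 3.
At row 5, column 1: row 5 has {1,3,4,6}; column 1 has {1,2,6}; that leaves 5.
At row 5, column 3: row 5 has {1,3,4,5,6}; column 3 has {1,3,4,5,6}; that leaves 2.
At row 6, column 5: row 6 has {2,6}; column 5 has {1,2,3,4,6}; that leaves 5.
At row 1, column 1: row 1 has {1,2,4}; column 1 has {1,2,5,6}; that leaves 3.
At row 1, column 2: row 1 has {1,2,3,4}; column 2 has {1,2,4,6}; that leaves 5.
At row 1, column 4: row 1 has {1,2,3,4,5}; column 4 has {2,3,5}; that leaves 6.
At row 3, column 4: row 3 has {1,2,3,5,6}; column 4 has {2,3,5,6}; that leaves 4.
At row 6, column 1: row 6 has {2,5,6}; column 1 has {1,2,3,5,6}; that leaves 4.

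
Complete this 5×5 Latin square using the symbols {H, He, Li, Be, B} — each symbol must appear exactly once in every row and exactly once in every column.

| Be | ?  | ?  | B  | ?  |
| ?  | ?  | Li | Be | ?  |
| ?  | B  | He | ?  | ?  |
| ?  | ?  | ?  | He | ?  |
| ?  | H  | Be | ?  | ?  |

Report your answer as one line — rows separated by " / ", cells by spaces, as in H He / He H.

Be Li H B He / B He Li Be H / Li B He H Be / H Be B He Li / He H Be Li B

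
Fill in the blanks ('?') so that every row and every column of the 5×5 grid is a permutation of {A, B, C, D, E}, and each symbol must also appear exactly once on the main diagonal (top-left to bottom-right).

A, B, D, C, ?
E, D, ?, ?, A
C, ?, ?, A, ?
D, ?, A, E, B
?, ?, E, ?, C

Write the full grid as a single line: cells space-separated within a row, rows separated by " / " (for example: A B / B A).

(r1,c5): row 1 has {A,B,C,D}; column 5 has {A,B,C}, so it must be E.
(r2,c4): row 2 has {A,D,E}; column 4 has {A,C,E}, so it must be B.
(r3,c2): row 3 has {A,C}; column 2 has {B,D}, so it must be E.
(r3,c3): row 3 has {A,C,E}; column 3 has {A,D,E}; the diagonal has {A,C,D,E}, so it must be B.
(r3,c5): row 3 has {A,B,C,E}; column 5 has {A,B,C,E}, so it must be D.
(r4,c2): row 4 has {A,B,D,E}; column 2 has {B,D,E}, so it must be C.
(r5,c1): row 5 has {C,E}; column 1 has {A,C,D,E}, so it must be B.
(r5,c2): row 5 has {B,C,E}; column 2 has {B,C,D,E}, so it must be A.
(r5,c4): row 5 has {A,B,C,E}; column 4 has {A,B,C,E}, so it must be D.
(r2,c3): row 2 has {A,B,D,E}; column 3 has {A,B,D,E}, so it must be C.

A B D C E / E D C B A / C E B A D / D C A E B / B A E D C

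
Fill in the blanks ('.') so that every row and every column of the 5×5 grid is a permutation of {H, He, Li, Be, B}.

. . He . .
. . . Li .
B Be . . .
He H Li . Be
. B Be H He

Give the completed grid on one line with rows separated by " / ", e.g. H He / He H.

(r1,c2) = Li
(r2,c2) = He
(r3,c3) = H
(r3,c4) = He
(r3,c5) = Li
(r4,c4) = B
(r5,c1) = Li
(r1,c4) = Be
(r2,c3) = B
(r2,c5) = H
(r1,c1) = H
(r1,c5) = B
(r2,c1) = Be

H Li He Be B / Be He B Li H / B Be H He Li / He H Li B Be / Li B Be H He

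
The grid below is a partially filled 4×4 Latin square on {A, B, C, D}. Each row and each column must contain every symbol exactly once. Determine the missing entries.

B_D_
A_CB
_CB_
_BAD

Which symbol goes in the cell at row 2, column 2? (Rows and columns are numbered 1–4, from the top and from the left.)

(r1,c2) = A
(r1,c4) = C
(r2,c2) = D

D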